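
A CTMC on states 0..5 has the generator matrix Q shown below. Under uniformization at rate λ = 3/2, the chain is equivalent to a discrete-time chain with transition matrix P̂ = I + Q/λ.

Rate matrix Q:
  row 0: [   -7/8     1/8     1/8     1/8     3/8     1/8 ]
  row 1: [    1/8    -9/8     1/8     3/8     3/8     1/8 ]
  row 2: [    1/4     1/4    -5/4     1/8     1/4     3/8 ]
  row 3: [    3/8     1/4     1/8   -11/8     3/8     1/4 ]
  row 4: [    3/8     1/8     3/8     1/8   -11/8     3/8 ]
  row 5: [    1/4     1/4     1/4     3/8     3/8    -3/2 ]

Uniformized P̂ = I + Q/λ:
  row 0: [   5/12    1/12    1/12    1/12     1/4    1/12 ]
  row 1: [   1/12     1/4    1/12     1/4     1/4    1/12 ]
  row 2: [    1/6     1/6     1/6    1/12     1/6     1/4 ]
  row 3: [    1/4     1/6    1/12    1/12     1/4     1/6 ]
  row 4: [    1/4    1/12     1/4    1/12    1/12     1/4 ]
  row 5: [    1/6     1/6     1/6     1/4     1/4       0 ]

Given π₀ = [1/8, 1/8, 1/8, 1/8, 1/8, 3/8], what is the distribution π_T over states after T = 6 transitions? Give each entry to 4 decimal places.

t=0: π = [0.1250, 0.1250, 0.1250, 0.1250, 0.1250, 0.3750]
t=1: π = [0.2083, 0.1563, 0.1458, 0.1667, 0.2188, 0.1042]
t=2: π = [0.2378, 0.1441, 0.1406, 0.1267, 0.2014, 0.1493]
t=3: π = [0.2415, 0.1421, 0.1411, 0.1322, 0.2047, 0.1385]
t=4: π = [0.2433, 0.1413, 0.1407, 0.1301, 0.2041, 0.1404]
t=5: π = [0.2436, 0.1412, 0.1408, 0.1303, 0.2043, 0.1399]
t=6: π = [0.2437, 0.1411, 0.1408, 0.1302, 0.2042, 0.1400]

π = [0.2437, 0.1411, 0.1408, 0.1302, 0.2042, 0.1400]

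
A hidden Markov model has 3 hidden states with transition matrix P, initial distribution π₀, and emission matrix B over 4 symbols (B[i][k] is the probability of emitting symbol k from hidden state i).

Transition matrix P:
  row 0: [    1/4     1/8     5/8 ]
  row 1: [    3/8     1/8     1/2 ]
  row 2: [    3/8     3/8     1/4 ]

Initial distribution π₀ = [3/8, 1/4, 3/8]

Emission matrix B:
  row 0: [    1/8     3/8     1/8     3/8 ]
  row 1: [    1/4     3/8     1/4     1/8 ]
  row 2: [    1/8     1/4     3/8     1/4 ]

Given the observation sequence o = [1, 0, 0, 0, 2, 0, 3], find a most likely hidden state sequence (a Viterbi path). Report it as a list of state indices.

t=0: δ = [1.406e-01, 9.375e-02, 9.375e-02]  (obs o_0=1)
t=1: δ = [4.395e-03, 8.789e-03, 1.099e-02]  ψ = [0, 2, 0]  (obs o_1=0)
t=2: δ = [5.150e-04, 1.030e-03, 5.493e-04]  ψ = [2, 2, 1]  (obs o_2=0)
t=3: δ = [4.828e-05, 5.150e-05, 6.437e-05]  ψ = [1, 2, 1]  (obs o_3=0)
t=4: δ = [3.017e-06, 6.035e-06, 1.132e-05]  ψ = [2, 2, 0]  (obs o_4=2)
t=5: δ = [5.304e-07, 1.061e-06, 3.772e-07]  ψ = [2, 2, 1]  (obs o_5=0)
t=6: δ = [1.492e-07, 1.768e-08, 1.326e-07]  ψ = [1, 2, 1]  (obs o_6=3)
backtrack: best end state = 0; path = [0, 2, 1, 0, 2, 1, 0]

path = [0, 2, 1, 0, 2, 1, 0]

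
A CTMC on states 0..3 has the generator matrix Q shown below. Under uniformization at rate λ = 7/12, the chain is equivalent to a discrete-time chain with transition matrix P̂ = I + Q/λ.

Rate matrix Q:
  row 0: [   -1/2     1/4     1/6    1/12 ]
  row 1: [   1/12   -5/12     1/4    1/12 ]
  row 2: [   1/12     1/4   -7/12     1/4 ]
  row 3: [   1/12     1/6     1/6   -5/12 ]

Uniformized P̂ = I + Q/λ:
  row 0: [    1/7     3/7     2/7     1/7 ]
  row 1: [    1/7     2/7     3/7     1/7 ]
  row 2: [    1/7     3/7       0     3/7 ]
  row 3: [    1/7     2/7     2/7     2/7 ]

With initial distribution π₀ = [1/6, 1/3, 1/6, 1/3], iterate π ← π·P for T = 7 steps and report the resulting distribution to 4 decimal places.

π = [0.1429, 0.3433, 0.2604, 0.2534]

t=0: π = [0.1667, 0.3333, 0.1667, 0.3333]
t=1: π = [0.1429, 0.3333, 0.2857, 0.2381]
t=2: π = [0.1429, 0.3469, 0.2517, 0.2585]
t=3: π = [0.1429, 0.3421, 0.2634, 0.2517]
t=4: π = [0.1429, 0.3437, 0.2593, 0.2541]
t=5: π = [0.1429, 0.3432, 0.2607, 0.2532]
t=6: π = [0.1429, 0.3434, 0.2602, 0.2535]
t=7: π = [0.1429, 0.3433, 0.2604, 0.2534]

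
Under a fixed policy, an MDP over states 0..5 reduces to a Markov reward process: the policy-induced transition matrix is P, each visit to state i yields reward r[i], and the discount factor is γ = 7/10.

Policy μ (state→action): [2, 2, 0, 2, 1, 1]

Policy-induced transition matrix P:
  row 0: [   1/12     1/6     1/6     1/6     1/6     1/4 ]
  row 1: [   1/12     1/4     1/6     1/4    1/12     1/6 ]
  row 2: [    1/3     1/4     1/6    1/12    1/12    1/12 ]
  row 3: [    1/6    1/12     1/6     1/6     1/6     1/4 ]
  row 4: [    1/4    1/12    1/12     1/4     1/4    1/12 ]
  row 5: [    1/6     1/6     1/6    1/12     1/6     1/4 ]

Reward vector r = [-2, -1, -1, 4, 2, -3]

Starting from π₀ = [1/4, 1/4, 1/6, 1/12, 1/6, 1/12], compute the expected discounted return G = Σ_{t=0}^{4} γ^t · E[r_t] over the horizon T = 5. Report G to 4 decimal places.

G = -0.9027

t=0: π = [0.2500, 0.2500, 0.1667, 0.0833, 0.1667, 0.0833], E[r] = -0.5000, γ^t·E[r] = -0.500000, running G = -0.500000
t=1: π = [0.1667, 0.1806, 0.1528, 0.1806, 0.1458, 0.1736], E[r] = -0.1736, γ^t·E[r] = -0.121528, running G = -0.621528
t=2: π = [0.1753, 0.1672, 0.1545, 0.1667, 0.1510, 0.1852], E[r] = -0.2593, γ^t·E[r] = -0.127037, running G = -0.748565
t=3: π = [0.1765, 0.1670, 0.1541, 0.1649, 0.1524, 0.1851], E[r] = -0.2650, γ^t·E[r] = -0.090894, running G = -0.839459
t=4: π = [0.1764, 0.1670, 0.1540, 0.1650, 0.1526, 0.1850], E[r] = -0.2635, γ^t·E[r] = -0.063263, running G = -0.902722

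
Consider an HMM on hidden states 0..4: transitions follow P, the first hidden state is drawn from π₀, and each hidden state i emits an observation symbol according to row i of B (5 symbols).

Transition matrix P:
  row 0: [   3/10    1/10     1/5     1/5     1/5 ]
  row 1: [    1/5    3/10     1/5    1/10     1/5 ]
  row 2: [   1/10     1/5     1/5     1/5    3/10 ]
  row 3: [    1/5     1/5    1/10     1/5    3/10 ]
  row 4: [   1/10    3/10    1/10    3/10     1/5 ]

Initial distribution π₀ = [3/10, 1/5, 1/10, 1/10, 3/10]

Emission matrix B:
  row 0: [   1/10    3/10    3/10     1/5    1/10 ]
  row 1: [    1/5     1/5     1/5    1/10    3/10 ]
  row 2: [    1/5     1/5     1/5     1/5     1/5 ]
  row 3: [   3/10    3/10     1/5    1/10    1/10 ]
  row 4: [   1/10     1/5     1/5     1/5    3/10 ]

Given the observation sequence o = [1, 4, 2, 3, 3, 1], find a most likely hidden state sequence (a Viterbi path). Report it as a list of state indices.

path = [4, 1, 0, 0, 0, 0]

t=0: δ = [9.000e-02, 4.000e-02, 2.000e-02, 3.000e-02, 6.000e-02]  (obs o_0=1)
t=1: δ = [2.700e-03, 5.400e-03, 3.600e-03, 1.800e-03, 5.400e-03]  ψ = [0, 4, 0, 0, 0]  (obs o_1=4)
t=2: δ = [3.240e-04, 3.240e-04, 2.160e-04, 3.240e-04, 2.160e-04]  ψ = [1, 1, 1, 4, 1]  (obs o_2=2)
t=3: δ = [1.944e-05, 9.720e-06, 1.296e-05, 6.480e-06, 1.944e-05]  ψ = [0, 1, 0, 0, 3]  (obs o_3=3)
t=4: δ = [1.166e-06, 5.832e-07, 7.776e-07, 5.832e-07, 7.776e-07]  ψ = [0, 4, 0, 4, 0]  (obs o_4=3)
t=5: δ = [1.050e-07, 4.666e-08, 4.666e-08, 6.998e-08, 4.666e-08]  ψ = [0, 4, 0, 0, 0]  (obs o_5=1)
backtrack: best end state = 0; path = [4, 1, 0, 0, 0, 0]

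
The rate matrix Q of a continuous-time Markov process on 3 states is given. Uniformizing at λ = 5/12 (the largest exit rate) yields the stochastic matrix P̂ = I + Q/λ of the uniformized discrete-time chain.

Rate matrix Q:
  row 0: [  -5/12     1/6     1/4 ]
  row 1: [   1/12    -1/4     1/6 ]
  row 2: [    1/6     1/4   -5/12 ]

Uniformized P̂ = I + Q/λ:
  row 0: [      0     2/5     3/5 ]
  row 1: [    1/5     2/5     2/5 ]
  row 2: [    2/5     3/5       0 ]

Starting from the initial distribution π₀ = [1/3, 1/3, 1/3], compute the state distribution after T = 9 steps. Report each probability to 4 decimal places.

π = [0.2194, 0.4634, 0.3172]

t=0: π = [0.3333, 0.3333, 0.3333]
t=1: π = [0.2000, 0.4667, 0.3333]
t=2: π = [0.2267, 0.4667, 0.3067]
t=3: π = [0.2160, 0.4613, 0.3227]
t=4: π = [0.2213, 0.4645, 0.3141]
t=5: π = [0.2186, 0.4628, 0.3186]
t=6: π = [0.2200, 0.4637, 0.3163]
t=7: π = [0.2193, 0.4633, 0.3175]
t=8: π = [0.2196, 0.4635, 0.3169]
t=9: π = [0.2194, 0.4634, 0.3172]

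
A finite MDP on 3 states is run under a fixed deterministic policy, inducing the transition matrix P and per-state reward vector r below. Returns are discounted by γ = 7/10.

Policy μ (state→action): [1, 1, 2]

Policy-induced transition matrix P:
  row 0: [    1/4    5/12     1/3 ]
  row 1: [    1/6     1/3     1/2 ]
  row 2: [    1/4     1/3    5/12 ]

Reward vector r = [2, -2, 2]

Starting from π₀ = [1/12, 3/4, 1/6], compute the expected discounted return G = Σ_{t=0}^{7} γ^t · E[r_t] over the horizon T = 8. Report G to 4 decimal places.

G = 0.3073

t=0: π = [0.0833, 0.7500, 0.1667], E[r] = -1.0000, γ^t·E[r] = -1.000000, running G = -1.000000
t=1: π = [0.1875, 0.3403, 0.4722], E[r] = 0.6389, γ^t·E[r] = 0.447222, running G = -0.552778
t=2: π = [0.2216, 0.3490, 0.4294], E[r] = 0.6042, γ^t·E[r] = 0.296042, running G = -0.256736
t=3: π = [0.2209, 0.3518, 0.4273], E[r] = 0.5928, γ^t·E[r] = 0.203325, running G = -0.053411
t=4: π = [0.2207, 0.3517, 0.4276], E[r] = 0.5930, γ^t·E[r] = 0.142386, running G = 0.088975
t=5: π = [0.2207, 0.3517, 0.4276], E[r] = 0.5931, γ^t·E[r] = 0.099683, running G = 0.188658
t=6: π = [0.2207, 0.3517, 0.4276], E[r] = 0.5931, γ^t·E[r] = 0.069778, running G = 0.258436
t=7: π = [0.2207, 0.3517, 0.4276], E[r] = 0.5931, γ^t·E[r] = 0.048845, running G = 0.307281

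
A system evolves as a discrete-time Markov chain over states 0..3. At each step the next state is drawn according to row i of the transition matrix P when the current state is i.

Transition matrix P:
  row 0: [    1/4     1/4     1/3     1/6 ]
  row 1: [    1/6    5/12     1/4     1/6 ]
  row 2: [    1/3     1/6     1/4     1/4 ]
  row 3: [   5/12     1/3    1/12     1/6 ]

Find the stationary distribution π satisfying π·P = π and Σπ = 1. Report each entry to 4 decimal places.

Balance equations π_j = Σ_i π_i·P[i][j]:
  π_0 = 1/4·π_0 + 1/6·π_1 + 1/3·π_2 + 5/12·π_3
  π_1 = 1/4·π_0 + 5/12·π_1 + 1/6·π_2 + 1/3·π_3
  π_2 = 1/3·π_0 + 1/4·π_1 + 1/4·π_2 + 1/12·π_3
  normalize: π_0 + π_1 + π_2 + π_3 = 1
Solving the linear system gives exactly π = [437/1579, 465/1579, 382/1579, 295/1579].

π = [0.2768, 0.2945, 0.2419, 0.1868]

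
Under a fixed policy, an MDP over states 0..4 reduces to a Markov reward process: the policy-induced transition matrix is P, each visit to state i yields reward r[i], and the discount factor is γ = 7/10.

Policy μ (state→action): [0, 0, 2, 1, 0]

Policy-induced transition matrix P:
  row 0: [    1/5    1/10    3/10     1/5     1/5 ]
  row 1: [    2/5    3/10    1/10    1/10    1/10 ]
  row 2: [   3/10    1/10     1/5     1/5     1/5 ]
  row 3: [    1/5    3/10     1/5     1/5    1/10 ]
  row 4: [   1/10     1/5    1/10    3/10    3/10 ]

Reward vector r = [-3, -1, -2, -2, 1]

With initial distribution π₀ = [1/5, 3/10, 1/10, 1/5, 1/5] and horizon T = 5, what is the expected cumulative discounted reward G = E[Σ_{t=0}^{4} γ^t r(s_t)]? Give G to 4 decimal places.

G = -3.9873

t=0: π = [0.2000, 0.3000, 0.1000, 0.2000, 0.2000], E[r] = -1.3000, γ^t·E[r] = -1.300000, running G = -1.300000
t=1: π = [0.2500, 0.2200, 0.1700, 0.1900, 0.1700], E[r] = -1.5200, γ^t·E[r] = -1.064000, running G = -2.364000
t=2: π = [0.2440, 0.1990, 0.1860, 0.1950, 0.1760], E[r] = -1.5170, γ^t·E[r] = -0.743330, running G = -3.107330
t=3: π = [0.2408, 0.1964, 0.1869, 0.1977, 0.1782], E[r] = -1.5098, γ^t·E[r] = -0.517861, running G = -3.625191
t=4: π = [0.2402, 0.1966, 0.1866, 0.1982, 0.1784], E[r] = -1.5083, γ^t·E[r] = -0.362138, running G = -3.987329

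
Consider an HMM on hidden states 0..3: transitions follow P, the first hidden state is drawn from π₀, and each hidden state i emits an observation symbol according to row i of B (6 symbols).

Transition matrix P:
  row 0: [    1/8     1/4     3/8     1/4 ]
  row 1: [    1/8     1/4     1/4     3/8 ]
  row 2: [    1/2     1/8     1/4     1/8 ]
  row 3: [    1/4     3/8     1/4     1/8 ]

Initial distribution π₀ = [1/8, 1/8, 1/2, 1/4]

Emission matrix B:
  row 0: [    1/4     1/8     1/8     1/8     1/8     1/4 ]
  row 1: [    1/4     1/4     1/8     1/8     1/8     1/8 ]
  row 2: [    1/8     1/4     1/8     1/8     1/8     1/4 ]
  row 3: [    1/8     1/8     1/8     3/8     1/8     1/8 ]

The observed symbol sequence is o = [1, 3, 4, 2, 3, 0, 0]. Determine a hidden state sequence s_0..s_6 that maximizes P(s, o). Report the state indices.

t=0: δ = [1.562e-02, 3.125e-02, 1.250e-01, 3.125e-02]  (obs o_0=1)
t=1: δ = [7.812e-03, 1.953e-03, 3.906e-03, 5.859e-03]  ψ = [2, 2, 2, 2]  (obs o_1=3)
t=2: δ = [2.441e-04, 2.747e-04, 3.662e-04, 2.441e-04]  ψ = [2, 3, 0, 0]  (obs o_2=4)
t=3: δ = [2.289e-05, 1.144e-05, 1.144e-05, 1.287e-05]  ψ = [2, 3, 0, 1]  (obs o_3=2)
t=4: δ = [7.153e-07, 7.153e-07, 1.073e-06, 2.146e-06]  ψ = [2, 0, 0, 0]  (obs o_4=3)
t=5: δ = [1.341e-07, 2.012e-07, 6.706e-08, 3.353e-08]  ψ = [2, 3, 3, 1]  (obs o_5=0)
t=6: δ = [8.382e-09, 1.257e-08, 6.286e-09, 9.430e-09]  ψ = [2, 1, 0, 1]  (obs o_6=0)
backtrack: best end state = 1; path = [2, 0, 2, 0, 3, 1, 1]

path = [2, 0, 2, 0, 3, 1, 1]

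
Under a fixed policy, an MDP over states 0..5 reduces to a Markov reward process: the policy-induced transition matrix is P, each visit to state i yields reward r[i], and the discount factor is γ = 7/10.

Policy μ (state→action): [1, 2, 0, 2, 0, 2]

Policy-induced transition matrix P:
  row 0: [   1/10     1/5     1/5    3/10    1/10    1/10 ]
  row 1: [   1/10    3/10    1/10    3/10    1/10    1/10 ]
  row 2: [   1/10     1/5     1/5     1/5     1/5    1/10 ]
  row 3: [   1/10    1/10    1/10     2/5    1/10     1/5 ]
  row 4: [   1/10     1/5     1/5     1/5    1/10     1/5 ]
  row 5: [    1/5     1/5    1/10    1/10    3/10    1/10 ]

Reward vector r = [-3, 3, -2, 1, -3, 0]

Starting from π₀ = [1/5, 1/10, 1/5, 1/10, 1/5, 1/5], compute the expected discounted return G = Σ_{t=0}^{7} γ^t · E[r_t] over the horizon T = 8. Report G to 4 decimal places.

t=0: π = [0.2000, 0.1000, 0.2000, 0.1000, 0.2000, 0.2000], E[r] = -1.2000, γ^t·E[r] = -1.200000, running G = -1.200000
t=1: π = [0.1200, 0.2000, 0.1600, 0.2300, 0.1600, 0.1300], E[r] = -0.3300, γ^t·E[r] = -0.231000, running G = -1.431000
t=2: π = [0.1130, 0.1970, 0.1440, 0.2650, 0.1420, 0.1390], E[r] = -0.1970, γ^t·E[r] = -0.096530, running G = -1.527530
t=3: π = [0.1139, 0.1932, 0.1399, 0.2701, 0.1422, 0.1407], E[r] = -0.1984, γ^t·E[r] = -0.068051, running G = -1.595581
t=4: π = [0.1141, 0.1923, 0.1396, 0.2707, 0.1421, 0.1412], E[r] = -0.2002, γ^t·E[r] = -0.048070, running G = -1.643652
t=5: π = [0.1141, 0.1922, 0.1396, 0.2706, 0.1422, 0.1413], E[r] = -0.2010, γ^t·E[r] = -0.033783, running G = -1.677435
t=6: π = [0.1141, 0.1922, 0.1396, 0.2706, 0.1422, 0.1413], E[r] = -0.2011, γ^t·E[r] = -0.023662, running G = -1.701096
t=7: π = [0.1141, 0.1922, 0.1396, 0.2706, 0.1422, 0.1413], E[r] = -0.2011, γ^t·E[r] = -0.016565, running G = -1.717661

G = -1.7177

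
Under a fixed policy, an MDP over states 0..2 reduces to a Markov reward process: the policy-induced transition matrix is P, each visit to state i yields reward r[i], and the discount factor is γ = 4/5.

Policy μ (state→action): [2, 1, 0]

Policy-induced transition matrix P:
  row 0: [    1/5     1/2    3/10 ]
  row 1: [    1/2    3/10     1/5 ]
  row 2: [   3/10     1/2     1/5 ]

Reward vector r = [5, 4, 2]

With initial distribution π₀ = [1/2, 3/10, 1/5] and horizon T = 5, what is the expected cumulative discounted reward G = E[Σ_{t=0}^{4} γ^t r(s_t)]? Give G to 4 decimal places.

t=0: π = [0.5000, 0.3000, 0.2000], E[r] = 4.1000, γ^t·E[r] = 4.100000, running G = 4.100000
t=1: π = [0.3100, 0.4400, 0.2500], E[r] = 3.8100, γ^t·E[r] = 3.048000, running G = 7.148000
t=2: π = [0.3570, 0.4120, 0.2310], E[r] = 3.8950, γ^t·E[r] = 2.492800, running G = 9.640800
t=3: π = [0.3467, 0.4176, 0.2357], E[r] = 3.8753, γ^t·E[r] = 1.984154, running G = 11.624954
t=4: π = [0.3489, 0.4165, 0.2347], E[r] = 3.8795, γ^t·E[r] = 1.589047, running G = 13.214001

G = 13.2140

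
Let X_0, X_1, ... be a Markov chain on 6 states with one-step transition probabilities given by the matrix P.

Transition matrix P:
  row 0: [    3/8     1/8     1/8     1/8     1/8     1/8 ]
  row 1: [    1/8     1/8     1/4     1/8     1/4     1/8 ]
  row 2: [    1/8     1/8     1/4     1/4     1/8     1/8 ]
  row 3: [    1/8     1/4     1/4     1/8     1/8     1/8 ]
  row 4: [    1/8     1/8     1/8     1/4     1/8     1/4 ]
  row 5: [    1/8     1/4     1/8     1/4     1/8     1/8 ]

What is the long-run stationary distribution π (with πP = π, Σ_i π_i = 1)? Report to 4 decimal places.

Balance equations π_j = Σ_i π_i·P[i][j]:
  π_0 = 3/8·π_0 + 1/8·π_1 + 1/8·π_2 + 1/8·π_3 + 1/8·π_4 + 1/8·π_5
  π_1 = 1/8·π_0 + 1/8·π_1 + 1/8·π_2 + 1/4·π_3 + 1/8·π_4 + 1/4·π_5
  π_2 = 1/8·π_0 + 1/4·π_1 + 1/4·π_2 + 1/4·π_3 + 1/8·π_4 + 1/8·π_5
  π_3 = 1/8·π_0 + 1/8·π_1 + 1/4·π_2 + 1/8·π_3 + 1/4·π_4 + 1/4·π_5
  π_4 = 1/8·π_0 + 1/4·π_1 + 1/8·π_2 + 1/8·π_3 + 1/8·π_4 + 1/8·π_5
  normalize: π_0 + π_1 + π_2 + π_3 + π_4 + π_5 = 1
Solving the linear system gives exactly π = [1/6, 2323/13989, 5401/27978, 5183/27978, 2039/13989, 4007/27978].

π = [0.1667, 0.1661, 0.1930, 0.1853, 0.1458, 0.1432]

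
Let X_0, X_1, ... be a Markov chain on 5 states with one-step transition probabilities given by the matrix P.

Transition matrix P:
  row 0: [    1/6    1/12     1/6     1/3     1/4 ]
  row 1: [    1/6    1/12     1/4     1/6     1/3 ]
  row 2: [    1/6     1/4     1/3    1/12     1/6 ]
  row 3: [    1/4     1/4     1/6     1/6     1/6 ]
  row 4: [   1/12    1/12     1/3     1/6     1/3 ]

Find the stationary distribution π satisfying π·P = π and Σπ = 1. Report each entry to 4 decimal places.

π = [0.1603, 0.1561, 0.2651, 0.1713, 0.2472]

Balance equations π_j = Σ_i π_i·P[i][j]:
  π_0 = 1/6·π_0 + 1/6·π_1 + 1/6·π_2 + 1/4·π_3 + 1/12·π_4
  π_1 = 1/12·π_0 + 1/12·π_1 + 1/4·π_2 + 1/4·π_3 + 1/12·π_4
  π_2 = 1/6·π_0 + 1/4·π_1 + 1/3·π_2 + 1/6·π_3 + 1/3·π_4
  π_3 = 1/3·π_0 + 1/6·π_1 + 1/12·π_2 + 1/6·π_3 + 1/6·π_4
  normalize: π_0 + π_1 + π_2 + π_3 + π_4 = 1
Solving the linear system gives exactly π = [1499/9349, 1459/9349, 2478/9349, 3203/18698, 4623/18698].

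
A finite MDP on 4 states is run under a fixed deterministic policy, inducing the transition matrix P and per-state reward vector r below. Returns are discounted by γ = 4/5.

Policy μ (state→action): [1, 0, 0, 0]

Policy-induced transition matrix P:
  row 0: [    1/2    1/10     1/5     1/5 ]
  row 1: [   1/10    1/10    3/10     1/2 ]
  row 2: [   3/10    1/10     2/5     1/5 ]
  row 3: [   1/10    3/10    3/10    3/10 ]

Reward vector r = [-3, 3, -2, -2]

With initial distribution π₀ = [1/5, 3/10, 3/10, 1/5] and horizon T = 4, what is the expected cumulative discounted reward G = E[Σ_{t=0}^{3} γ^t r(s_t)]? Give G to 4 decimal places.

t=0: π = [0.2000, 0.3000, 0.3000, 0.2000], E[r] = -0.7000, γ^t·E[r] = -0.700000, running G = -0.700000
t=1: π = [0.2400, 0.1400, 0.3100, 0.3100], E[r] = -1.5400, γ^t·E[r] = -1.232000, running G = -1.932000
t=2: π = [0.2580, 0.1620, 0.3070, 0.2730], E[r] = -1.4480, γ^t·E[r] = -0.926720, running G = -2.858720
t=3: π = [0.2646, 0.1546, 0.3049, 0.2759], E[r] = -1.4916, γ^t·E[r] = -0.763699, running G = -3.622419

G = -3.6224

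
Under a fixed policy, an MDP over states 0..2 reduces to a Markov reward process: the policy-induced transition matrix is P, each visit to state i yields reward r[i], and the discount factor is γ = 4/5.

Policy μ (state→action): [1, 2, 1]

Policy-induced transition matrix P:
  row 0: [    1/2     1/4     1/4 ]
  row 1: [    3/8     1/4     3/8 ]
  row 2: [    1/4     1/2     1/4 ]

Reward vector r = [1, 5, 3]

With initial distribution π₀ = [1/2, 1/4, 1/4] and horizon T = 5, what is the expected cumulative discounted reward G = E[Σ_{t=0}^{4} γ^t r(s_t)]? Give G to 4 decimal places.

G = 9.2248

t=0: π = [0.5000, 0.2500, 0.2500], E[r] = 2.5000, γ^t·E[r] = 2.500000, running G = 2.500000
t=1: π = [0.4063, 0.3125, 0.2813], E[r] = 2.8125, γ^t·E[r] = 2.250000, running G = 4.750000
t=2: π = [0.3906, 0.3203, 0.2891], E[r] = 2.8594, γ^t·E[r] = 1.830000, running G = 6.580000
t=3: π = [0.3877, 0.3223, 0.2900], E[r] = 2.8691, γ^t·E[r] = 1.469000, running G = 8.049000
t=4: π = [0.3872, 0.3225, 0.2903], E[r] = 2.8706, γ^t·E[r] = 1.175800, running G = 9.224800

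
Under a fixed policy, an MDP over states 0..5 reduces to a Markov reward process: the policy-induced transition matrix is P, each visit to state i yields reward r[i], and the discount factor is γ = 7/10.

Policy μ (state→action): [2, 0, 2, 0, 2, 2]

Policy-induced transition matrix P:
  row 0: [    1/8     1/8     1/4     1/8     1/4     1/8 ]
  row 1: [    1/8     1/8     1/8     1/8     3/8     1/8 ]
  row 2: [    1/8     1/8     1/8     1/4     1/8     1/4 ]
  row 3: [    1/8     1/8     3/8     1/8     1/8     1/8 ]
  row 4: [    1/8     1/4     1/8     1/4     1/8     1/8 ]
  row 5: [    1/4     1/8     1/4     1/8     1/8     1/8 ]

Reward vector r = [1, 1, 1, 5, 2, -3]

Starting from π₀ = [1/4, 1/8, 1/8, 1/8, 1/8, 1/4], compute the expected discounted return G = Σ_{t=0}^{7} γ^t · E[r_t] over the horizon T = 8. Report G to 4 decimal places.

G = 3.3318

t=0: π = [0.2500, 0.1250, 0.1250, 0.1250, 0.1250, 0.2500], E[r] = 0.6250, γ^t·E[r] = 0.625000, running G = 0.625000
t=1: π = [0.1563, 0.1406, 0.2188, 0.1563, 0.1875, 0.1406], E[r] = 1.2500, γ^t·E[r] = 0.875000, running G = 1.500000
t=2: π = [0.1426, 0.1484, 0.2012, 0.1758, 0.1797, 0.1523], E[r] = 1.2734, γ^t·E[r] = 0.623984, running G = 2.123984
t=3: π = [0.1440, 0.1475, 0.2058, 0.1726, 0.1799, 0.1501], E[r] = 1.2698, γ^t·E[r] = 0.435533, running G = 2.559517
t=4: π = [0.1438, 0.1475, 0.2049, 0.1732, 0.1799, 0.1507], E[r] = 1.2698, γ^t·E[r] = 0.304888, running G = 2.864405
t=5: π = [0.1438, 0.1475, 0.2051, 0.1731, 0.1798, 0.1506], E[r] = 1.2698, γ^t·E[r] = 0.213412, running G = 3.077817
t=6: π = [0.1438, 0.1475, 0.2051, 0.1731, 0.1799, 0.1506], E[r] = 1.2698, γ^t·E[r] = 0.149388, running G = 3.227204
t=7: π = [0.1438, 0.1475, 0.2051, 0.1731, 0.1798, 0.1506], E[r] = 1.2698, γ^t·E[r] = 0.104571, running G = 3.331776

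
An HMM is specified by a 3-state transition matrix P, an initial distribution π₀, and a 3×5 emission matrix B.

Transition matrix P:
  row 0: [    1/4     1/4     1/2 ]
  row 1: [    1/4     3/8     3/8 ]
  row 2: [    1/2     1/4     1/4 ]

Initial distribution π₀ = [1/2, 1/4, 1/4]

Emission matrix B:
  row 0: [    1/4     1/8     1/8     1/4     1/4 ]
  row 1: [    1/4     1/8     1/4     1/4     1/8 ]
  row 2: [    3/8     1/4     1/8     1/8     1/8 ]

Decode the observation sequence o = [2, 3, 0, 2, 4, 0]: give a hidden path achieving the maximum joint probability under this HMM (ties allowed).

path = [0, 2, 0, 2, 0, 2]

t=0: δ = [6.250e-02, 6.250e-02, 3.125e-02]  (obs o_0=2)
t=1: δ = [3.906e-03, 5.859e-03, 3.906e-03]  ψ = [0, 1, 0]  (obs o_1=3)
t=2: δ = [4.883e-04, 5.493e-04, 8.240e-04]  ψ = [2, 1, 1]  (obs o_2=0)
t=3: δ = [5.150e-05, 5.150e-05, 3.052e-05]  ψ = [2, 1, 0]  (obs o_3=2)
t=4: δ = [3.815e-06, 2.414e-06, 3.219e-06]  ψ = [2, 1, 0]  (obs o_4=4)
t=5: δ = [4.023e-07, 2.384e-07, 7.153e-07]  ψ = [2, 0, 0]  (obs o_5=0)
backtrack: best end state = 2; path = [0, 2, 0, 2, 0, 2]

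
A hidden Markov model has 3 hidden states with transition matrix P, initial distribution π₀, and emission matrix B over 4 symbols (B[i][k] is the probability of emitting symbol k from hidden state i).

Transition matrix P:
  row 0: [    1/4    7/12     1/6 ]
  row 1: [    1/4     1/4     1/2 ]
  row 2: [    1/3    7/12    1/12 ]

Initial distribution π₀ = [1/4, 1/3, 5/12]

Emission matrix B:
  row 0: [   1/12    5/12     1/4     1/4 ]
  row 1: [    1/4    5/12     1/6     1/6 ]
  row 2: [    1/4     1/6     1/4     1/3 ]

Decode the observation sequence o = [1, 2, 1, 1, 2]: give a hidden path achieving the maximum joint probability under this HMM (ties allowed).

t=0: δ = [1.042e-01, 1.389e-01, 6.944e-02]  (obs o_0=1)
t=1: δ = [8.681e-03, 1.013e-02, 1.736e-02]  ψ = [1, 0, 1]  (obs o_1=2)
t=2: δ = [2.411e-03, 4.220e-03, 8.439e-04]  ψ = [2, 2, 1]  (obs o_2=1)
t=3: δ = [4.396e-04, 5.861e-04, 3.516e-04]  ψ = [1, 0, 1]  (obs o_3=1)
t=4: δ = [3.663e-05, 4.273e-05, 7.326e-05]  ψ = [1, 0, 1]  (obs o_4=2)
backtrack: best end state = 2; path = [1, 2, 0, 1, 2]

path = [1, 2, 0, 1, 2]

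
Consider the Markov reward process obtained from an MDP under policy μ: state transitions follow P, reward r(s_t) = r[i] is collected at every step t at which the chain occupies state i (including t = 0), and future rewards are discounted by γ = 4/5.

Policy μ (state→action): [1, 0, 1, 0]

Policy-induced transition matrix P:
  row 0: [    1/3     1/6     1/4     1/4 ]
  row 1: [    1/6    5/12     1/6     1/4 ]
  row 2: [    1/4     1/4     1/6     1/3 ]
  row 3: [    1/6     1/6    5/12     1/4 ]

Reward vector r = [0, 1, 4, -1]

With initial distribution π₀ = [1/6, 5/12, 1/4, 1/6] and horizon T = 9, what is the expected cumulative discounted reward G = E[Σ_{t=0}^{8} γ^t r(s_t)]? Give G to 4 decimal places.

G = 4.4901

t=0: π = [0.1667, 0.4167, 0.2500, 0.1667], E[r] = 1.2500, γ^t·E[r] = 1.250000, running G = 1.250000
t=1: π = [0.2153, 0.2917, 0.2222, 0.2708], E[r] = 0.9097, γ^t·E[r] = 0.727778, running G = 1.977778
t=2: π = [0.2211, 0.2581, 0.2523, 0.2685], E[r] = 0.9988, γ^t·E[r] = 0.639259, running G = 2.617037
t=3: π = [0.2245, 0.2522, 0.2522, 0.2710], E[r] = 0.9901, γ^t·E[r] = 0.506914, running G = 3.123951
t=4: π = [0.2251, 0.2507, 0.2531, 0.2710], E[r] = 0.9923, γ^t·E[r] = 0.406430, running G = 3.530380
t=5: π = [0.2253, 0.2504, 0.2532, 0.2711], E[r] = 0.9921, γ^t·E[r] = 0.325082, running G = 3.855462
t=6: π = [0.2253, 0.2504, 0.2532, 0.2711], E[r] = 0.9921, γ^t·E[r] = 0.260082, running G = 4.115544
t=7: π = [0.2253, 0.2504, 0.2532, 0.2711], E[r] = 0.9921, γ^t·E[r] = 0.208065, running G = 4.323609
t=8: π = [0.2253, 0.2504, 0.2532, 0.2711], E[r] = 0.9921, γ^t·E[r] = 0.166452, running G = 4.490061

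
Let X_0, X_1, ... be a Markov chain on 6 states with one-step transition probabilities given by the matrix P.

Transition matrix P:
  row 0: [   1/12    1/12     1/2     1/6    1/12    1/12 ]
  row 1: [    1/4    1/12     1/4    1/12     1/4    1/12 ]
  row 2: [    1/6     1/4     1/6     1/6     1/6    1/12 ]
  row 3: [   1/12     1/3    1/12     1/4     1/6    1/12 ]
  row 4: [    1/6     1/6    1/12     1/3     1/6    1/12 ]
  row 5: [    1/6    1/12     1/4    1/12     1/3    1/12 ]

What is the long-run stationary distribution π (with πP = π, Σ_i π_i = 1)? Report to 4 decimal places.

π = [0.1531, 0.1811, 0.2086, 0.1910, 0.1829, 0.0833]

Balance equations π_j = Σ_i π_i·P[i][j]:
  π_0 = 1/12·π_0 + 1/4·π_1 + 1/6·π_2 + 1/12·π_3 + 1/6·π_4 + 1/6·π_5
  π_1 = 1/12·π_0 + 1/12·π_1 + 1/4·π_2 + 1/3·π_3 + 1/6·π_4 + 1/12·π_5
  π_2 = 1/2·π_0 + 1/4·π_1 + 1/6·π_2 + 1/12·π_3 + 1/12·π_4 + 1/4·π_5
  π_3 = 1/6·π_0 + 1/12·π_1 + 1/6·π_2 + 1/4·π_3 + 1/3·π_4 + 1/12·π_5
  π_4 = 1/12·π_0 + 1/4·π_1 + 1/6·π_2 + 1/6·π_3 + 1/6·π_4 + 1/3·π_5
  normalize: π_0 + π_1 + π_2 + π_3 + π_4 + π_5 = 1
Solving the linear system gives exactly π = [45085/294516, 53335/294516, 61427/294516, 9377/49086, 13466/73629, 1/12].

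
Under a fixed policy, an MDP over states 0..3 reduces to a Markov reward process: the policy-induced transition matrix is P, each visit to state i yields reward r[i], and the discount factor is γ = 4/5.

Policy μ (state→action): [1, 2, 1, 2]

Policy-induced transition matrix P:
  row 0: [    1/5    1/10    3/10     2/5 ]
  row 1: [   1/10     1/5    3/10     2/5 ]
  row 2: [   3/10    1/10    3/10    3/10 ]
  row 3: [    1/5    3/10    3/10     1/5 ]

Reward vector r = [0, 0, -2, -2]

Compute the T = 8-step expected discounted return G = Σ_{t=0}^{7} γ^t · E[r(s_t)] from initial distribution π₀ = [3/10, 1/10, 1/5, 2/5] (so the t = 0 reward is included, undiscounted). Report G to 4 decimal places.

t=0: π = [0.3000, 0.1000, 0.2000, 0.4000], E[r] = -1.2000, γ^t·E[r] = -1.200000, running G = -1.200000
t=1: π = [0.2100, 0.1900, 0.3000, 0.3000], E[r] = -1.2000, γ^t·E[r] = -0.960000, running G = -2.160000
t=2: π = [0.2110, 0.1790, 0.3000, 0.3100], E[r] = -1.2200, γ^t·E[r] = -0.780800, running G = -2.940800
t=3: π = [0.2121, 0.1799, 0.3000, 0.3080], E[r] = -1.2160, γ^t·E[r] = -0.622592, running G = -3.563392
t=4: π = [0.2120, 0.1796, 0.3000, 0.3084], E[r] = -1.2168, γ^t·E[r] = -0.498401, running G = -4.061793
t=5: π = [0.2120, 0.1796, 0.3000, 0.3083], E[r] = -1.2166, γ^t·E[r] = -0.398669, running G = -4.460462
t=6: π = [0.2120, 0.1796, 0.3000, 0.3083], E[r] = -1.2167, γ^t·E[r] = -0.318943, running G = -4.779405
t=7: π = [0.2120, 0.1796, 0.3000, 0.3083], E[r] = -1.2167, γ^t·E[r] = -0.255153, running G = -5.034558

G = -5.0346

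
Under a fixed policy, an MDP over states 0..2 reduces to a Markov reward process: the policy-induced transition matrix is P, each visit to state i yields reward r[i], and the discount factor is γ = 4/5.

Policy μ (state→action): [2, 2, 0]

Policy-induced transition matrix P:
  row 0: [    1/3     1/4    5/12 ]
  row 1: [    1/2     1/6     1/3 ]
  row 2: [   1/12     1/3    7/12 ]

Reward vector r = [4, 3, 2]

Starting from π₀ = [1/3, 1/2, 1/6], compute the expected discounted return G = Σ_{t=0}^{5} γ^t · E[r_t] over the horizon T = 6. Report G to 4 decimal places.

t=0: π = [0.3333, 0.5000, 0.1667], E[r] = 3.1667, γ^t·E[r] = 3.166667, running G = 3.166667
t=1: π = [0.3750, 0.2222, 0.4028], E[r] = 2.9722, γ^t·E[r] = 2.377778, running G = 5.544444
t=2: π = [0.2697, 0.2650, 0.4653], E[r] = 2.8044, γ^t·E[r] = 1.794815, running G = 7.339259
t=3: π = [0.2612, 0.2667, 0.4721], E[r] = 2.7891, γ^t·E[r] = 1.428000, running G = 8.767259
t=4: π = [0.2597, 0.2671, 0.4731], E[r] = 2.7866, γ^t·E[r] = 1.141399, running G = 9.908658
t=5: π = [0.2596, 0.2672, 0.4733], E[r] = 2.7863, γ^t·E[r] = 0.913018, running G = 10.821676

G = 10.8217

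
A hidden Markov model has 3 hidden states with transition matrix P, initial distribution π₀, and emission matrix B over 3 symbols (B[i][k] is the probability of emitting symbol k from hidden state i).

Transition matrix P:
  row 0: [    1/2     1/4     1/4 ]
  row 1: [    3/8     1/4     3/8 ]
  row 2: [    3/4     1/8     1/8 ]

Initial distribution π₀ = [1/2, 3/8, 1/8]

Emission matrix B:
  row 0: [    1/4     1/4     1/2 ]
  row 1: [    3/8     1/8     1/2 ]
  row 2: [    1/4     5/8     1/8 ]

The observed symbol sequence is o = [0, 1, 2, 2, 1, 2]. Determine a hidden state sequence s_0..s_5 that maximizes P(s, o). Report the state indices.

path = [1, 2, 0, 0, 2, 0]

t=0: δ = [1.250e-01, 1.406e-01, 3.125e-02]  (obs o_0=0)
t=1: δ = [1.562e-02, 4.395e-03, 3.296e-02]  ψ = [0, 1, 1]  (obs o_1=1)
t=2: δ = [1.236e-02, 2.060e-03, 5.150e-04]  ψ = [2, 2, 2]  (obs o_2=2)
t=3: δ = [3.090e-03, 1.545e-03, 3.862e-04]  ψ = [0, 0, 0]  (obs o_3=2)
t=4: δ = [3.862e-04, 9.656e-05, 4.828e-04]  ψ = [0, 0, 0]  (obs o_4=1)
t=5: δ = [1.810e-04, 4.828e-05, 1.207e-05]  ψ = [2, 0, 0]  (obs o_5=2)
backtrack: best end state = 0; path = [1, 2, 0, 0, 2, 0]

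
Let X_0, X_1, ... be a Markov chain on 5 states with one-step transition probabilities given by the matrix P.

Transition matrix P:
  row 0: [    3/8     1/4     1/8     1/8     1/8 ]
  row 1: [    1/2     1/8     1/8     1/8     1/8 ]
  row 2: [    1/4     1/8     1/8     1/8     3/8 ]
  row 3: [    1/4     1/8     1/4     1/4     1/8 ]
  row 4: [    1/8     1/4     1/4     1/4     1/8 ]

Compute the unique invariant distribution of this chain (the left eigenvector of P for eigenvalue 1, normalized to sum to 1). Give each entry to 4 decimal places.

π = [0.3148, 0.1852, 0.1667, 0.1667, 0.1667]

Balance equations π_j = Σ_i π_i·P[i][j]:
  π_0 = 3/8·π_0 + 1/2·π_1 + 1/4·π_2 + 1/4·π_3 + 1/8·π_4
  π_1 = 1/4·π_0 + 1/8·π_1 + 1/8·π_2 + 1/8·π_3 + 1/4·π_4
  π_2 = 1/8·π_0 + 1/8·π_1 + 1/8·π_2 + 1/4·π_3 + 1/4·π_4
  π_3 = 1/8·π_0 + 1/8·π_1 + 1/8·π_2 + 1/4·π_3 + 1/4·π_4
  normalize: π_0 + π_1 + π_2 + π_3 + π_4 = 1
Solving the linear system gives exactly π = [17/54, 5/27, 1/6, 1/6, 1/6].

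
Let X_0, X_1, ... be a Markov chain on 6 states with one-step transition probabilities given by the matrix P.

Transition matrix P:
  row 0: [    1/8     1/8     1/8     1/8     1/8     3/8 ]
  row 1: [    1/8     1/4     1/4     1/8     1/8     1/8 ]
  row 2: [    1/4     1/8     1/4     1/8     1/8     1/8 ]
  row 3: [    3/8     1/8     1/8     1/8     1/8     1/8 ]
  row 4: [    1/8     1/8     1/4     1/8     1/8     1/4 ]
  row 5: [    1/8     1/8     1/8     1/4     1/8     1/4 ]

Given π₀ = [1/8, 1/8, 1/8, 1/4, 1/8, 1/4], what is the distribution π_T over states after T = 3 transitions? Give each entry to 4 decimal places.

π = [0.1851, 0.1428, 0.1809, 0.1521, 0.1250, 0.2141]

t=0: π = [0.1250, 0.1250, 0.1250, 0.2500, 0.1250, 0.2500]
t=1: π = [0.2031, 0.1406, 0.1719, 0.1563, 0.1250, 0.2031]
t=2: π = [0.1855, 0.1426, 0.1797, 0.1504, 0.1250, 0.2168]
t=3: π = [0.1851, 0.1428, 0.1809, 0.1521, 0.1250, 0.2141]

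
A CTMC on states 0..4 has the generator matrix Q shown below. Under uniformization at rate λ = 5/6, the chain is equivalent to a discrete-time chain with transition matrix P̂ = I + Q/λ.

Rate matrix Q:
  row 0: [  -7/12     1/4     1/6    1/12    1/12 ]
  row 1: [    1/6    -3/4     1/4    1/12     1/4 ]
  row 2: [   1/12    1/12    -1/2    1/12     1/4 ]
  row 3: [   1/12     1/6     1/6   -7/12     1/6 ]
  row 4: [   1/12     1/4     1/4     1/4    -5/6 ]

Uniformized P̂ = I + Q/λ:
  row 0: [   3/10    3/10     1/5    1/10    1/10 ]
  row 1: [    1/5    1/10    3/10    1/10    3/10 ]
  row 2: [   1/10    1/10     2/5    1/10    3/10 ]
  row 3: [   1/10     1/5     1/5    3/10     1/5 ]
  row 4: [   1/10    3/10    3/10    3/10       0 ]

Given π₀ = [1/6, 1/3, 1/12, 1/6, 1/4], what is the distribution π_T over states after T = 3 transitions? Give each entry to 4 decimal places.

π = [0.1493, 0.1870, 0.2968, 0.1735, 0.1934]

t=0: π = [0.1667, 0.3333, 0.0833, 0.1667, 0.2500]
t=1: π = [0.1667, 0.2000, 0.2750, 0.1833, 0.1750]
t=2: π = [0.1533, 0.1867, 0.2925, 0.1717, 0.1958]
t=3: π = [0.1493, 0.1870, 0.2968, 0.1735, 0.1934]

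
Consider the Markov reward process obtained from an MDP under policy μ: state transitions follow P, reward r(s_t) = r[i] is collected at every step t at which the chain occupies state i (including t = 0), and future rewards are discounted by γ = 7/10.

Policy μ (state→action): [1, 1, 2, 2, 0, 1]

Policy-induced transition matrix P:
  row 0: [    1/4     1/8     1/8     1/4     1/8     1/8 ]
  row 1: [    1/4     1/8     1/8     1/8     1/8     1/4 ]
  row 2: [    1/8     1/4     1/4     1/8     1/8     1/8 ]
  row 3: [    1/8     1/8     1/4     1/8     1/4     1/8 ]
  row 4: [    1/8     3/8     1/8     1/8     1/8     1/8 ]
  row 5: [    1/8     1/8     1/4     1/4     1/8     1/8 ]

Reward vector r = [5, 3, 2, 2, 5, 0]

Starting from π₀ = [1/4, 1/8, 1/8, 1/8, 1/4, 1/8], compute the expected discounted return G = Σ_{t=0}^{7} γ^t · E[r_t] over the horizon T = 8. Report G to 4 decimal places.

G = 9.4612

t=0: π = [0.2500, 0.1250, 0.1250, 0.1250, 0.2500, 0.1250], E[r] = 3.3750, γ^t·E[r] = 3.375000, running G = 3.375000
t=1: π = [0.1719, 0.2031, 0.1719, 0.1719, 0.1406, 0.1406], E[r] = 2.8594, γ^t·E[r] = 2.001563, running G = 5.376563
t=2: π = [0.1719, 0.1816, 0.1855, 0.1641, 0.1465, 0.1504], E[r] = 2.8359, γ^t·E[r] = 1.389609, running G = 6.766172
t=3: π = [0.1692, 0.1848, 0.1875, 0.1653, 0.1455, 0.1477], E[r] = 2.8335, γ^t·E[r] = 0.971889, running G = 7.738061
t=4: π = [0.1693, 0.1848, 0.1876, 0.1646, 0.1457, 0.1481], E[r] = 2.8333, γ^t·E[r] = 0.680286, running G = 8.418347
t=5: π = [0.1693, 0.1849, 0.1875, 0.1647, 0.1456, 0.1481], E[r] = 2.8332, γ^t·E[r] = 0.476169, running G = 8.894516
t=6: π = [0.1693, 0.1848, 0.1875, 0.1647, 0.1456, 0.1481], E[r] = 2.8332, γ^t·E[r] = 0.333319, running G = 9.227835
t=7: π = [0.1693, 0.1848, 0.1875, 0.1647, 0.1456, 0.1481], E[r] = 2.8332, γ^t·E[r] = 0.233324, running G = 9.461159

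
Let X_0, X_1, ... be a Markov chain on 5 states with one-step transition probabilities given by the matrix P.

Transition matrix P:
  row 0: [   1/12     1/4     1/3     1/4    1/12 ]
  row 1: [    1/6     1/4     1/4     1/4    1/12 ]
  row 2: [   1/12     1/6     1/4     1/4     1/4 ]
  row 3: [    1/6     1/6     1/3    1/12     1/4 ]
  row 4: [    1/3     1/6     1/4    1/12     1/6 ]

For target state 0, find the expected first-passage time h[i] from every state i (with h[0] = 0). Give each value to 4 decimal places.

First-step conditioning: h[0] = 0; for i ≠ 0, h[i] = 1 + Σ_k P[i][k]·h[k].
  h[1] = 1 + 1/4·h[1] + 1/4·h[2] + 1/4·h[3] + 1/12·h[4]
  h[2] = 1 + 1/6·h[1] + 1/4·h[2] + 1/4·h[3] + 1/4·h[4]
  h[3] = 1 + 1/6·h[1] + 1/3·h[2] + 1/12·h[3] + 1/4·h[4]
  h[4] = 1 + 1/6·h[1] + 1/4·h[2] + 1/12·h[3] + 1/6·h[4]
Solving the 4×4 linear system over states ≠ 0 gives exactly h = [0, 4560/791, 3432/565, 22308/3955, 18744/3955] (h[0] = 0 is the target).

h = [0.0000, 5.7649, 6.0743, 5.6405, 4.7393]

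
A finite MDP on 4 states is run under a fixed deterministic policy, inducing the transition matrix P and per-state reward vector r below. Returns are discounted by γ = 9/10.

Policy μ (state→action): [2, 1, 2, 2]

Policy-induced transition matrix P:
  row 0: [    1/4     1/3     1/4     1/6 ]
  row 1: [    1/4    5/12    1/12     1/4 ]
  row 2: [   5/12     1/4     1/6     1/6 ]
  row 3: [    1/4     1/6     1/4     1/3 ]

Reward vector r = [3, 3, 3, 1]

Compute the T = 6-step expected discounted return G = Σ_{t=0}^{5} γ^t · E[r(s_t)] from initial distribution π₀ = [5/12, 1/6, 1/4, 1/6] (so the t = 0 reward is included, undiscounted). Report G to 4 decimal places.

G = 12.0720

t=0: π = [0.4167, 0.1667, 0.2500, 0.1667], E[r] = 2.6667, γ^t·E[r] = 2.666667, running G = 2.666667
t=1: π = [0.2917, 0.2986, 0.2014, 0.2083], E[r] = 2.5833, γ^t·E[r] = 2.325000, running G = 4.991667
t=2: π = [0.2836, 0.3067, 0.1834, 0.2263], E[r] = 2.5475, γ^t·E[r] = 2.063438, running G = 7.055104
t=3: π = [0.2806, 0.3059, 0.1836, 0.2299], E[r] = 2.5401, γ^t·E[r] = 1.851750, running G = 8.906854
t=4: π = [0.2806, 0.3052, 0.1837, 0.2305], E[r] = 2.5390, γ^t·E[r] = 1.665863, running G = 10.572717
t=5: π = [0.2806, 0.3050, 0.1838, 0.2305], E[r] = 2.5390, γ^t·E[r] = 1.499238, running G = 12.071955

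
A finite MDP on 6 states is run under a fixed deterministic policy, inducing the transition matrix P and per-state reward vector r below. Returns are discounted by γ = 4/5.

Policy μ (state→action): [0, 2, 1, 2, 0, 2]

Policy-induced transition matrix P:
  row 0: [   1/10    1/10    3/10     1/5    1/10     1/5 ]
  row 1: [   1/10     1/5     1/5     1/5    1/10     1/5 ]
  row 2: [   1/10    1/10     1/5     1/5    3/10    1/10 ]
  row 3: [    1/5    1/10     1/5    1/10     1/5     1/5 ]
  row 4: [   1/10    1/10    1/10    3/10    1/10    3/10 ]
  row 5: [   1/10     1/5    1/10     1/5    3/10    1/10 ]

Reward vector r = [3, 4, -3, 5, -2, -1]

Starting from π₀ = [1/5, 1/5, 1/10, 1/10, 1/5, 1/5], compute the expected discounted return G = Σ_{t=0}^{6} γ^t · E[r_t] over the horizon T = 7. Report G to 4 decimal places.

G = 3.3933

t=0: π = [0.2000, 0.2000, 0.1000, 0.1000, 0.2000, 0.2000], E[r] = 1.0000, γ^t·E[r] = 1.000000, running G = 1.000000
t=1: π = [0.1100, 0.1400, 0.1800, 0.2100, 0.1700, 0.1900], E[r] = 0.8700, γ^t·E[r] = 0.696000, running G = 1.696000
t=2: π = [0.1210, 0.1330, 0.1750, 0.1960, 0.1950, 0.1800], E[r] = 0.7800, γ^t·E[r] = 0.499200, running G = 2.195200
t=3: π = [0.1196, 0.1313, 0.1746, 0.1999, 0.1906, 0.1840], E[r] = 0.7945, γ^t·E[r] = 0.406784, running G = 2.601984
t=4: π = [0.1200, 0.1315, 0.1745, 0.1991, 0.1917, 0.1832], E[r] = 0.7913, γ^t·E[r] = 0.324125, running G = 2.926109
t=5: π = [0.1199, 0.1315, 0.1745, 0.1993, 0.1914, 0.1834], E[r] = 0.7921, γ^t·E[r] = 0.259560, running G = 3.185669
t=6: π = [0.1199, 0.1315, 0.1745, 0.1992, 0.1915, 0.1834], E[r] = 0.7919, γ^t·E[r] = 0.207600, running G = 3.393269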